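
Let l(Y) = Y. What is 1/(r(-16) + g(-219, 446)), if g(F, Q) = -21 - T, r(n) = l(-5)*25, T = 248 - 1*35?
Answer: -1/359 ≈ -0.0027855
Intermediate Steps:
T = 213 (T = 248 - 35 = 213)
r(n) = -125 (r(n) = -5*25 = -125)
g(F, Q) = -234 (g(F, Q) = -21 - 1*213 = -21 - 213 = -234)
1/(r(-16) + g(-219, 446)) = 1/(-125 - 234) = 1/(-359) = -1/359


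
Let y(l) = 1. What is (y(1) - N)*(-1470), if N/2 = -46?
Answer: -136710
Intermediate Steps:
N = -92 (N = 2*(-46) = -92)
(y(1) - N)*(-1470) = (1 - 1*(-92))*(-1470) = (1 + 92)*(-1470) = 93*(-1470) = -136710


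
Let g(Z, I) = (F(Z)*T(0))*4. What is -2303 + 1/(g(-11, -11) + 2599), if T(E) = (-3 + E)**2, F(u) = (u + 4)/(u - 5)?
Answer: -24087073/10459 ≈ -2303.0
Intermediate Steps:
F(u) = (4 + u)/(-5 + u)
g(Z, I) = 36*(4 + Z)/(-5 + Z) (g(Z, I) = (((4 + Z)/(-5 + Z))*(-3 + 0)**2)*4 = (((4 + Z)/(-5 + Z))*(-3)**2)*4 = (((4 + Z)/(-5 + Z))*9)*4 = (9*(4 + Z)/(-5 + Z))*4 = 36*(4 + Z)/(-5 + Z))
-2303 + 1/(g(-11, -11) + 2599) = -2303 + 1/(36*(4 - 11)/(-5 - 11) + 2599) = -2303 + 1/(36*(-7)/(-16) + 2599) = -2303 + 1/(36*(-1/16)*(-7) + 2599) = -2303 + 1/(63/4 + 2599) = -2303 + 1/(10459/4) = -2303 + 4/10459 = -24087073/10459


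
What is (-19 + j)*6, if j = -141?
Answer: -960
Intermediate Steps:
(-19 + j)*6 = (-19 - 141)*6 = -160*6 = -960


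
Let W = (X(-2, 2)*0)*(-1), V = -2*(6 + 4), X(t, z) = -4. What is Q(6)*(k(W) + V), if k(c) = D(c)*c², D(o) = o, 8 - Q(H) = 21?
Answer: 260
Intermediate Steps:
Q(H) = -13 (Q(H) = 8 - 1*21 = 8 - 21 = -13)
V = -20 (V = -2*10 = -20)
W = 0 (W = -4*0*(-1) = 0*(-1) = 0)
k(c) = c³ (k(c) = c*c² = c³)
Q(6)*(k(W) + V) = -13*(0³ - 20) = -13*(0 - 20) = -13*(-20) = 260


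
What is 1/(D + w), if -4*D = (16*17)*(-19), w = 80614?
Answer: 1/81906 ≈ 1.2209e-5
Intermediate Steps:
D = 1292 (D = -16*17*(-19)/4 = -68*(-19) = -1/4*(-5168) = 1292)
1/(D + w) = 1/(1292 + 80614) = 1/81906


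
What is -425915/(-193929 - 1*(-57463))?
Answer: 425915/136466 ≈ 3.1210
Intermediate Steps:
-425915/(-193929 - 1*(-57463)) = -425915/(-193929 + 57463) = -425915/(-136466) = -425915*(-1/136466) = 425915/136466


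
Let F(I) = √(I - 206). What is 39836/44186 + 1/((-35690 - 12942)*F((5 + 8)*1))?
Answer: 19918/22093 + I*√193/9385976 ≈ 0.90155 + 1.4801e-6*I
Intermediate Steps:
F(I) = √(-206 + I)
39836/44186 + 1/((-35690 - 12942)*F((5 + 8)*1)) = 39836/44186 + 1/((-35690 - 12942)*(√(-206 + (5 + 8)*1))) = 39836*(1/44186) + 1/((-48632)*(√(-206 + 13*1))) = 19918/22093 - 1/(48632*√(-206 + 13)) = 19918/22093 - (-I*√193/193)/48632 = 19918/22093 - (-1)*I*√193/9385976 = 19918/22093 + I*√193/9385976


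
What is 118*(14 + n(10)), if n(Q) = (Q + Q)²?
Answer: 48852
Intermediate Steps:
n(Q) = 4*Q² (n(Q) = (2*Q)² = 4*Q²)
118*(14 + n(10)) = 118*(14 + 4*10²) = 118*(14 + 4*100) = 118*(14 + 400) = 118*414 = 48852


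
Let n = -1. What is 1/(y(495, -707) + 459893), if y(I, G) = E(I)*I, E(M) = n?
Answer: 1/459398 ≈ 2.1768e-6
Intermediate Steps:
E(M) = -1
y(I, G) = -I
1/(y(495, -707) + 459893) = 1/(-1*495 + 459893) = 1/(-495 + 459893) = 1/459398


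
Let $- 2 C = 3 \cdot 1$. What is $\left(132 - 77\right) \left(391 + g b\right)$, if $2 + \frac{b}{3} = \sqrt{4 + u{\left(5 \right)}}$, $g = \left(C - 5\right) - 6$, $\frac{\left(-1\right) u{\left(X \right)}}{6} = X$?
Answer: $25630 - \frac{4125 i \sqrt{26}}{2} \approx 25630.0 - 10517.0 i$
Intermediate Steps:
$C = - \frac{3}{2}$ ($C = - \frac{3 \cdot 1}{2} = \left(- \frac{1}{2}\right) 3 = - \frac{3}{2} \approx -1.5$)
$u{\left(X \right)} = - 6 X$
$g = - \frac{25}{2}$ ($g = \left(- \frac{3}{2} - 5\right) - 6 = - \frac{13}{2} - 6 = - \frac{25}{2} \approx -12.5$)
$b = -6 + 3 i \sqrt{26}$ ($b = -6 + 3 \sqrt{4 - 30} = -6 + 3 \sqrt{-26} = -6 + 3 i \sqrt{26} \approx -6.0 + 15.297 i$)
$\left(132 - 77\right) \left(391 + g b\right) = \left(132 - 77\right) \left(391 - \frac{25 \left(-6 + 3 i \sqrt{26}\right)}{2}\right) = 55 \left(391 + \left(75 - \frac{75 i \sqrt{26}}{2}\right)\right) = 55 \left(466 - \frac{75 i \sqrt{26}}{2}\right) = 25630 - \frac{4125 i \sqrt{26}}{2}$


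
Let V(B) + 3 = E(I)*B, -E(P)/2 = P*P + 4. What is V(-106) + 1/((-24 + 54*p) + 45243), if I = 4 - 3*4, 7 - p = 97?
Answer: 581694268/40359 ≈ 14413.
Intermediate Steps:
p = -90 (p = 7 - 1*97 = 7 - 97 = -90)
I = -8 (I = 4 - 12 = -8)
E(P) = -8 - 2*P**2 (E(P) = -2*(P*P + 4) = -2*(P**2 + 4) = -2*(4 + P**2) = -8 - 2*P**2)
V(B) = -3 - 136*B (V(B) = -3 + (-8 - 2*(-8)**2)*B = -3 + (-8 - 2*64)*B = -3 + (-8 - 128)*B = -3 - 136*B)
V(-106) + 1/((-24 + 54*p) + 45243) = (-3 - 136*(-106)) + 1/((-24 + 54*(-90)) + 45243) = (-3 + 14416) + 1/((-24 - 4860) + 45243) = 14413 + 1/(-4884 + 45243) = 14413 + 1/40359 = 581694268/40359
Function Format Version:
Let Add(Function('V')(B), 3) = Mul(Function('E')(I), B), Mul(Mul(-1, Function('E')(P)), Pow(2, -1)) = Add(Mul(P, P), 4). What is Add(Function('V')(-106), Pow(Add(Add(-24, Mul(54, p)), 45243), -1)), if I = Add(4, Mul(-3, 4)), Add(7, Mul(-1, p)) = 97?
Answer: Rational(581694268, 40359) ≈ 14413.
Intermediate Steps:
p = -90 (p = Add(7, Mul(-1, 97)) = Add(7, -97) = -90)
I = -8 (I = Add(4, -12) = -8)
Function('E')(P) = Add(-8, Mul(-2, Pow(P, 2))) (Function('E')(P) = Mul(-2, Add(Mul(P, P), 4)) = Mul(-2, Add(Pow(P, 2), 4)) = Mul(-2, Add(4, Pow(P, 2))) = Add(-8, Mul(-2, Pow(P, 2))))
Function('V')(B) = Add(-3, Mul(-136, B)) (Function('V')(B) = Add(-3, Mul(Add(-8, Mul(-2, Pow(-8, 2))), B)) = Add(-3, Mul(Add(-8, Mul(-2, 64)), B)) = Add(-3, Mul(Add(-8, -128), B)) = Add(-3, Mul(-136, B)))
Add(Function('V')(-106), Pow(Add(Add(-24, Mul(54, p)), 45243), -1)) = Add(Add(-3, Mul(-136, -106)), Pow(Add(Add(-24, Mul(54, -90)), 45243), -1)) = Add(Add(-3, 14416), Pow(Add(Add(-24, -4860), 45243), -1)) = Add(14413, Pow(Add(-4884, 45243), -1)) = Add(14413, Pow(40359, -1)) = Add(14413, Rational(1, 40359)) = Rational(581694268, 40359)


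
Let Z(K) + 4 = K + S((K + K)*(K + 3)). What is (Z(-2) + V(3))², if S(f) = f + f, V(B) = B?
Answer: 121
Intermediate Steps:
S(f) = 2*f
Z(K) = -4 + K + 4*K*(3 + K) (Z(K) = -4 + (K + 2*((K + K)*(K + 3))) = -4 + (K + 2*((2*K)*(3 + K))) = -4 + (K + 2*(2*K*(3 + K))) = -4 + (K + 4*K*(3 + K)) = -4 + K + 4*K*(3 + K))
(Z(-2) + V(3))² = ((-4 - 2 + 4*(-2)*(3 - 2)) + 3)² = ((-4 - 2 + 4*(-2)*1) + 3)² = ((-4 - 2 - 8) + 3)² = (-14 + 3)² = (-11)² = 121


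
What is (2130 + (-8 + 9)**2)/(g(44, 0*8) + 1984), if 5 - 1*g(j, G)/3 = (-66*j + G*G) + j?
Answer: 2131/10579 ≈ 0.20144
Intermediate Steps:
g(j, G) = 15 - 3*G**2 + 195*j (g(j, G) = 15 - 3*((-66*j + G*G) + j) = 15 - 3*((-66*j + G**2) + j) = 15 - 3*((G**2 - 66*j) + j) = 15 - 3*(G**2 - 65*j) = 15 + (-3*G**2 + 195*j) = 15 - 3*G**2 + 195*j)
(2130 + (-8 + 9)**2)/(g(44, 0*8) + 1984) = (2130 + (-8 + 9)**2)/((15 - 3*(0*8)**2 + 195*44) + 1984) = (2130 + 1**2)/((15 - 3*0**2 + 8580) + 1984) = (2130 + 1)/((15 - 3*0 + 8580) + 1984) = 2131/((15 + 0 + 8580) + 1984) = 2131/(8595 + 1984) = 2131/10579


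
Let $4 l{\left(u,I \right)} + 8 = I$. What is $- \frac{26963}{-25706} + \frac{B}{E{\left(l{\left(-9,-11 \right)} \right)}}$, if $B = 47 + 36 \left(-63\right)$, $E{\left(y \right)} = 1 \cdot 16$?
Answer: $- \frac{28330809}{205648} \approx -137.76$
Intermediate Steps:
$l{\left(u,I \right)} = -2 + \frac{I}{4}$
$E{\left(y \right)} = 16$
$B = -2221$ ($B = 47 - 2268 = -2221$)
$- \frac{26963}{-25706} + \frac{B}{E{\left(l{\left(-9,-11 \right)} \right)}} = - \frac{26963}{-25706} - \frac{2221}{16} = \left(-26963\right) \left(- \frac{1}{25706}\right) - \frac{2221}{16} = \frac{26963}{25706} - \frac{2221}{16} = - \frac{28330809}{205648}$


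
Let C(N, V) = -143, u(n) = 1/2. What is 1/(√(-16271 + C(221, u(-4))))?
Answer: -I*√16414/16414 ≈ -0.0078054*I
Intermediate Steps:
u(n) = ½
1/(√(-16271 + C(221, u(-4)))) = 1/(√(-16271 - 143)) = 1/(√(-16414)) = 1/(I*√16414) = -I*√16414/16414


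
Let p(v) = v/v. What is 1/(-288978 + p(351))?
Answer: -1/288977 ≈ -3.4605e-6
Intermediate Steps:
p(v) = 1
1/(-288978 + p(351)) = 1/(-288978 + 1) = 1/(-288977) = -1/288977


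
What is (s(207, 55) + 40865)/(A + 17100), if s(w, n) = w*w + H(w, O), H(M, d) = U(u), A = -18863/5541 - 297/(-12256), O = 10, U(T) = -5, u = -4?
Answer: 5684719709664/1161039942349 ≈ 4.8962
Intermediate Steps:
A = -229539251/67910496 (A = -18863*1/5541 - 297*(-1/12256) = -18863/5541 + 297/12256 = -229539251/67910496 ≈ -3.3800)
H(M, d) = -5
s(w, n) = -5 + w**2 (s(w, n) = w*w - 5 = w**2 - 5 = -5 + w**2)
(s(207, 55) + 40865)/(A + 17100) = ((-5 + 207**2) + 40865)/(-229539251/67910496 + 17100) = ((-5 + 42849) + 40865)/(1161039942349/67910496) = (42844 + 40865)*(67910496/1161039942349) = 83709*(67910496/1161039942349) = 5684719709664/1161039942349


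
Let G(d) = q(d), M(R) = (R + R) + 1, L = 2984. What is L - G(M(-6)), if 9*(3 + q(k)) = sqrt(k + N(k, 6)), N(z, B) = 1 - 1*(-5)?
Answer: 2987 - I*sqrt(5)/9 ≈ 2987.0 - 0.24845*I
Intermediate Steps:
N(z, B) = 6 (N(z, B) = 1 + 5 = 6)
M(R) = 1 + 2*R (M(R) = 2*R + 1 = 1 + 2*R)
q(k) = -3 + sqrt(6 + k)/9 (q(k) = -3 + sqrt(k + 6)/9 = -3 + sqrt(6 + k)/9)
G(d) = -3 + sqrt(6 + d)/9
L - G(M(-6)) = 2984 - (-3 + sqrt(6 + (1 + 2*(-6)))/9) = 2984 - (-3 + sqrt(6 + (1 - 12))/9) = 2984 - (-3 + sqrt(6 - 11)/9) = 2984 - (-3 + sqrt(-5)/9) = 2984 - (-3 + (I*sqrt(5))/9) = 2984 - (-3 + I*sqrt(5)/9) = 2984 + (3 - I*sqrt(5)/9) = 2987 - I*sqrt(5)/9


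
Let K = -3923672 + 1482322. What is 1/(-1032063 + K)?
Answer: -1/3473413 ≈ -2.8790e-7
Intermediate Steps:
K = -2441350
1/(-1032063 + K) = 1/(-1032063 - 2441350) = 1/(-3473413) = -1/3473413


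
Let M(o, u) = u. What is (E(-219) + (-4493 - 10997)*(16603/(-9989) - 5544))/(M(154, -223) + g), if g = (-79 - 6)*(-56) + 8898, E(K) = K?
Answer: 858075950719/134202215 ≈ 6393.9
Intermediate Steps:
g = 13658 (g = -85*(-56) + 8898 = 4760 + 8898 = 13658)
(E(-219) + (-4493 - 10997)*(16603/(-9989) - 5544))/(M(154, -223) + g) = (-219 + (-4493 - 10997)*(16603/(-9989) - 5544))/(-223 + 13658) = (-219 - 15490*(16603*(-1/9989) - 5544))/13435 = (-219 - 15490*(-16603/9989 - 5544))*(1/13435) = (-219 - 15490*(-55395619/9989))*(1/13435) = (-219 + 858078138310/9989)*(1/13435) = (858075950719/9989)*(1/13435) = 858075950719/134202215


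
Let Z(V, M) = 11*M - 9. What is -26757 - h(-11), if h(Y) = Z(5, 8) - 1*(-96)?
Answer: -26932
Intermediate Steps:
Z(V, M) = -9 + 11*M
h(Y) = 175 (h(Y) = (-9 + 11*8) - 1*(-96) = (-9 + 88) + 96 = 79 + 96 = 175)
-26757 - h(-11) = -26757 - 1*175 = -26757 - 175 = -26932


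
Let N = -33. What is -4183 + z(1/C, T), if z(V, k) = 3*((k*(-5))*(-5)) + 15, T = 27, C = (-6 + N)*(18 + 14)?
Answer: -2143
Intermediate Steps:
C = -1248 (C = (-6 - 33)*(18 + 14) = -39*32 = -1248)
z(V, k) = 15 + 75*k (z(V, k) = 3*(-5*k*(-5)) + 15 = 3*(25*k) + 15 = 75*k + 15 = 15 + 75*k)
-4183 + z(1/C, T) = -4183 + (15 + 75*27) = -4183 + (15 + 2025) = -4183 + 2040 = -2143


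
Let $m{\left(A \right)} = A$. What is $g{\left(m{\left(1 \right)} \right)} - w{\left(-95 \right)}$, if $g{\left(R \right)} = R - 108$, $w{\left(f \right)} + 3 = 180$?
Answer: $-284$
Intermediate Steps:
$w{\left(f \right)} = 177$ ($w{\left(f \right)} = -3 + 180 = 177$)
$g{\left(R \right)} = -108 + R$ ($g{\left(R \right)} = R - 108 = -108 + R$)
$g{\left(m{\left(1 \right)} \right)} - w{\left(-95 \right)} = \left(-108 + 1\right) - 177 = -107 - 177 = -284$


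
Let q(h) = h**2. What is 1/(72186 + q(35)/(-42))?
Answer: 6/432941 ≈ 1.3859e-5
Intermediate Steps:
1/(72186 + q(35)/(-42)) = 1/(72186 + 35**2/(-42)) = 1/(72186 + 1225*(-1/42)) = 1/(72186 - 175/6) = 1/(432941/6) = 6/432941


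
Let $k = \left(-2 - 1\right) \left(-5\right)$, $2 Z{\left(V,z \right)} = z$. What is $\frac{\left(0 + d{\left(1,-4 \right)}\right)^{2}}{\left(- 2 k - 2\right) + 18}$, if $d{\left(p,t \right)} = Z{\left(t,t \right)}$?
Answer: $- \frac{2}{7} \approx -0.28571$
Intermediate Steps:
$Z{\left(V,z \right)} = \frac{z}{2}$
$d{\left(p,t \right)} = \frac{t}{2}$
$k = 15$ ($k = \left(-3\right) \left(-5\right) = 15$)
$\frac{\left(0 + d{\left(1,-4 \right)}\right)^{2}}{\left(- 2 k - 2\right) + 18} = \frac{\left(0 + \frac{1}{2} \left(-4\right)\right)^{2}}{\left(\left(-2\right) 15 - 2\right) + 18} = \frac{\left(0 - 2\right)^{2}}{\left(-30 - 2\right) + 18} = \frac{\left(-2\right)^{2}}{-32 + 18} = \frac{1}{-14} \cdot 4 = \left(- \frac{1}{14}\right) 4 = - \frac{2}{7}$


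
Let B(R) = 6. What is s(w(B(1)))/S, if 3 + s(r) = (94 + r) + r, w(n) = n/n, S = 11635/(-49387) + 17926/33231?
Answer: 11740744917/38359129 ≈ 306.07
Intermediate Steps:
S = 38359129/126244569 (S = 11635*(-1/49387) + 17926*(1/33231) = -895/3799 + 17926/33231 = 38359129/126244569 ≈ 0.30385)
w(n) = 1
s(r) = 91 + 2*r (s(r) = -3 + ((94 + r) + r) = -3 + (94 + 2*r) = 91 + 2*r)
s(w(B(1)))/S = (91 + 2*1)/(38359129/126244569) = (91 + 2)*(126244569/38359129) = 93*(126244569/38359129) = 11740744917/38359129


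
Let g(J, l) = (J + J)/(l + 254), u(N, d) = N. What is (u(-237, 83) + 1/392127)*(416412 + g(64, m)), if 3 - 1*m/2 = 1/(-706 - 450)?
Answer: -5815712301578908088/58929237687 ≈ -9.8690e+7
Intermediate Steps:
m = 3469/578 (m = 6 - 2/(-706 - 450) = 6 - 2/(-1156) = 6 - 2*(-1/1156) = 6 + 1/578 = 3469/578 ≈ 6.0017)
g(J, l) = 2*J/(254 + l) (g(J, l) = (2*J)/(254 + l) = 2*J/(254 + l))
(u(-237, 83) + 1/392127)*(416412 + g(64, m)) = (-237 + 1/392127)*(416412 + 2*64/(254 + 3469/578)) = (-237 + 1/392127)*(416412 + 2*64/(150281/578)) = -92934098*(416412 + 2*64*(578/150281))/392127 = -92934098*(416412 + 73984/150281)/392127 = -92934098/392127*62578885756/150281 = -5815712301578908088/58929237687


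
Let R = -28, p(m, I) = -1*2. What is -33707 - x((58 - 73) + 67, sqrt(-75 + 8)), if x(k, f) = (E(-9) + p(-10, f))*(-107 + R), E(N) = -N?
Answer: -32762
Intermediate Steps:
p(m, I) = -2
x(k, f) = -945 (x(k, f) = (-1*(-9) - 2)*(-107 - 28) = (9 - 2)*(-135) = 7*(-135) = -945)
-33707 - x((58 - 73) + 67, sqrt(-75 + 8)) = -33707 - 1*(-945) = -33707 + 945 = -32762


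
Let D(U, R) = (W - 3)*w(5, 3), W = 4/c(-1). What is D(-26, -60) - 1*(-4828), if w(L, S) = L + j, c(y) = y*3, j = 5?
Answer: 14354/3 ≈ 4784.7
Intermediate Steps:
c(y) = 3*y
w(L, S) = 5 + L (w(L, S) = L + 5 = 5 + L)
W = -4/3 (W = 4/((3*(-1))) = 4/(-3) = 4*(-⅓) = -4/3 ≈ -1.3333)
D(U, R) = -130/3 (D(U, R) = (-4/3 - 3)*(5 + 5) = -13/3*10 = -130/3)
D(-26, -60) - 1*(-4828) = -130/3 - 1*(-4828) = -130/3 + 4828 = 14354/3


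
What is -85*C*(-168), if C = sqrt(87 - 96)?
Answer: 42840*I ≈ 42840.0*I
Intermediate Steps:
C = 3*I (C = sqrt(-9) = 3*I ≈ 3.0*I)
-85*C*(-168) = -255*I*(-168) = 42840*I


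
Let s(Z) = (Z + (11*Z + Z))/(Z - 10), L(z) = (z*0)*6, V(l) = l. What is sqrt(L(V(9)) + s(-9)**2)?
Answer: 117/19 ≈ 6.1579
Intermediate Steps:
L(z) = 0 (L(z) = 0*6 = 0)
s(Z) = 13*Z/(-10 + Z) (s(Z) = (Z + 12*Z)/(-10 + Z) = (13*Z)/(-10 + Z) = 13*Z/(-10 + Z))
sqrt(L(V(9)) + s(-9)**2) = sqrt(0 + (13*(-9)/(-10 - 9))**2) = sqrt(0 + (13*(-9)/(-19))**2) = sqrt(0 + (13*(-9)*(-1/19))**2) = sqrt(0 + (117/19)**2) = sqrt(0 + 13689/361) = sqrt(13689/361) = 117/19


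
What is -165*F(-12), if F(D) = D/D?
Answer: -165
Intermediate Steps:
F(D) = 1
-165*F(-12) = -165*1 = -165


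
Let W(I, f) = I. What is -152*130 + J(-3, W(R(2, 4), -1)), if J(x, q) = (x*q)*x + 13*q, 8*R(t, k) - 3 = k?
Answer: -78963/4 ≈ -19741.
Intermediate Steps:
R(t, k) = 3/8 + k/8
J(x, q) = 13*q + q*x² (J(x, q) = (q*x)*x + 13*q = q*x² + 13*q = 13*q + q*x²)
-152*130 + J(-3, W(R(2, 4), -1)) = -152*130 + (3/8 + (⅛)*4)*(13 + (-3)²) = -19760 + (3/8 + ½)*(13 + 9) = -19760 + (7/8)*22 = -19760 + 77/4 = -78963/4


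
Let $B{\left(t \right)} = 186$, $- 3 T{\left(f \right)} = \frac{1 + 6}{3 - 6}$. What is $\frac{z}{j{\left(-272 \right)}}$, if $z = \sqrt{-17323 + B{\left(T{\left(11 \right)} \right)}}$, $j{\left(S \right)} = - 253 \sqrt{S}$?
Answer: $- \frac{\sqrt{291329}}{17204} \approx -0.031373$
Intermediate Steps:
$T{\left(f \right)} = \frac{7}{9}$ ($T{\left(f \right)} = - \frac{\left(1 + 6\right) \frac{1}{3 - 6}}{3} = - \frac{7 \frac{1}{-3}}{3} = - \frac{7 \left(- \frac{1}{3}\right)}{3} = \left(- \frac{1}{3}\right) \left(- \frac{7}{3}\right) = \frac{7}{9}$)
$z = i \sqrt{17137}$ ($z = \sqrt{-17323 + 186} = \sqrt{-17137} = i \sqrt{17137} \approx 130.91 i$)
$\frac{z}{j{\left(-272 \right)}} = \frac{i \sqrt{17137}}{\left(-253\right) \sqrt{-272}} = \frac{i \sqrt{17137}}{\left(-253\right) 4 i \sqrt{17}} = \frac{i \sqrt{17137}}{\left(-1012\right) i \sqrt{17}} = i \sqrt{17137} \frac{i \sqrt{17}}{17204} = - \frac{\sqrt{291329}}{17204}$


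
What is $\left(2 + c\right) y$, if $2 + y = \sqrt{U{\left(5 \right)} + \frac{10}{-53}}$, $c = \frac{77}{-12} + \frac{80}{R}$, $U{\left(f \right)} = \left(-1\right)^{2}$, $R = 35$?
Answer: $\frac{179}{42} - \frac{179 \sqrt{2279}}{4452} \approx 2.3425$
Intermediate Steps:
$U{\left(f \right)} = 1$
$c = - \frac{347}{84}$ ($c = \frac{77}{-12} + \frac{80}{35} = 77 \left(- \frac{1}{12}\right) + 80 \cdot \frac{1}{35} = - \frac{77}{12} + \frac{16}{7} = - \frac{347}{84} \approx -4.131$)
$y = -2 + \frac{\sqrt{2279}}{53}$ ($y = -2 + \sqrt{1 + \frac{10}{-53}} = -2 + \sqrt{1 + 10 \left(- \frac{1}{53}\right)} = -2 + \sqrt{1 - \frac{10}{53}} = -2 + \sqrt{\frac{43}{53}} = -2 + \frac{\sqrt{2279}}{53} \approx -1.0993$)
$\left(2 + c\right) y = \left(2 - \frac{347}{84}\right) \left(-2 + \frac{\sqrt{2279}}{53}\right) = - \frac{179 \left(-2 + \frac{\sqrt{2279}}{53}\right)}{84} = \frac{179}{42} - \frac{179 \sqrt{2279}}{4452}$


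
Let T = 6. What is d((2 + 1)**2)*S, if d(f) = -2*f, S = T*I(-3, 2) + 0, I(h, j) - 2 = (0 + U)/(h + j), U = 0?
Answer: -216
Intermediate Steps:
I(h, j) = 2 (I(h, j) = 2 + (0 + 0)/(h + j) = 2 + 0/(h + j) = 2 + 0 = 2)
S = 12 (S = 6*2 + 0 = 12 + 0 = 12)
d((2 + 1)**2)*S = -2*(2 + 1)**2*12 = -2*3**2*12 = -2*9*12 = -18*12 = -216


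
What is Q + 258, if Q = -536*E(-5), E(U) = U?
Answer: 2938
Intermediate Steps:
Q = 2680 (Q = -536*(-5) = 2680)
Q + 258 = 2680 + 258 = 2938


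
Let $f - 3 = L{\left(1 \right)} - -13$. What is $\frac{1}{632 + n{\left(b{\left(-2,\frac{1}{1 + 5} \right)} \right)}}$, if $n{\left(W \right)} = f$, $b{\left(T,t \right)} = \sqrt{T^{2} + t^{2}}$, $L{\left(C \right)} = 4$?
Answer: $\frac{1}{652} \approx 0.0015337$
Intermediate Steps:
$f = 20$ ($f = 3 + \left(4 - -13\right) = 3 + \left(4 + 13\right) = 3 + 17 = 20$)
$n{\left(W \right)} = 20$
$\frac{1}{632 + n{\left(b{\left(-2,\frac{1}{1 + 5} \right)} \right)}} = \frac{1}{632 + 20} = \frac{1}{652}$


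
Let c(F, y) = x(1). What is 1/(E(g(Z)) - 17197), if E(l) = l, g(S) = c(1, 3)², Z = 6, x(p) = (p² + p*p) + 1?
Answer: -1/17188 ≈ -5.8180e-5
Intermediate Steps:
x(p) = 1 + 2*p² (x(p) = (p² + p²) + 1 = 2*p² + 1 = 1 + 2*p²)
c(F, y) = 3 (c(F, y) = 1 + 2*1² = 1 + 2*1 = 1 + 2 = 3)
g(S) = 9 (g(S) = 3² = 9)
1/(E(g(Z)) - 17197) = 1/(9 - 17197) = 1/(-17188) = -1/17188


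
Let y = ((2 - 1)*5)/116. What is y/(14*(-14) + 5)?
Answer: -5/22156 ≈ -0.00022567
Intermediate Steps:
y = 5/116 (y = (1*5)*(1/116) = 5*(1/116) = 5/116 ≈ 0.043103)
y/(14*(-14) + 5) = 5/(116*(14*(-14) + 5)) = 5/(116*(-196 + 5)) = (5/116)/(-191) = (5/116)*(-1/191) = -5/22156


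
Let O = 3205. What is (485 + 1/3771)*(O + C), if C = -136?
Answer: 623667176/419 ≈ 1.4885e+6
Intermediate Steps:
(485 + 1/3771)*(O + C) = (485 + 1/3771)*(3205 - 136) = (485 + 1/3771)*3069 = (1828936/3771)*3069 = 623667176/419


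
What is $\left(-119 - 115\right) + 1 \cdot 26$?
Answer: $-208$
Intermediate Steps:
$\left(-119 - 115\right) + 1 \cdot 26 = -234 + 26 = -208$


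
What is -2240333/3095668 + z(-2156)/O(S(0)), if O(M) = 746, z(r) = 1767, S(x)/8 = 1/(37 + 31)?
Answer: 1899378469/1154684164 ≈ 1.6449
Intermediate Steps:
S(x) = 2/17 (S(x) = 8/(37 + 31) = 8/68 = 8*(1/68) = 2/17)
-2240333/3095668 + z(-2156)/O(S(0)) = -2240333/3095668 + 1767/746 = 1899378469/1154684164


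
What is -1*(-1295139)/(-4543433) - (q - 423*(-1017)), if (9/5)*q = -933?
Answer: -5856570804211/13630299 ≈ -4.2967e+5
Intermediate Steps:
q = -1555/3 (q = (5/9)*(-933) = -1555/3 ≈ -518.33)
-1*(-1295139)/(-4543433) - (q - 423*(-1017)) = -1*(-1295139)/(-4543433) - (-1555/3 - 423*(-1017)) = 1295139*(-1/4543433) - (-1555/3 + 430191) = -1295139/4543433 - 1*1289018/3 = -1295139/4543433 - 1289018/3 = -5856570804211/13630299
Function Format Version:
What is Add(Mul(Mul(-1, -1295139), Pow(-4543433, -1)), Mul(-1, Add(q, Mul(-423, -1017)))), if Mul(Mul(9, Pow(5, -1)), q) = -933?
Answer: Rational(-5856570804211, 13630299) ≈ -4.2967e+5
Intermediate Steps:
q = Rational(-1555, 3) (q = Mul(Rational(5, 9), -933) = Rational(-1555, 3) ≈ -518.33)
Add(Mul(Mul(-1, -1295139), Pow(-4543433, -1)), Mul(-1, Add(q, Mul(-423, -1017)))) = Add(Mul(Mul(-1, -1295139), Pow(-4543433, -1)), Mul(-1, Add(Rational(-1555, 3), Mul(-423, -1017)))) = Add(Mul(1295139, Rational(-1, 4543433)), Mul(-1, Add(Rational(-1555, 3), 430191))) = Add(Rational(-1295139, 4543433), Mul(-1, Rational(1289018, 3))) = Add(Rational(-1295139, 4543433), Rational(-1289018, 3)) = Rational(-5856570804211, 13630299)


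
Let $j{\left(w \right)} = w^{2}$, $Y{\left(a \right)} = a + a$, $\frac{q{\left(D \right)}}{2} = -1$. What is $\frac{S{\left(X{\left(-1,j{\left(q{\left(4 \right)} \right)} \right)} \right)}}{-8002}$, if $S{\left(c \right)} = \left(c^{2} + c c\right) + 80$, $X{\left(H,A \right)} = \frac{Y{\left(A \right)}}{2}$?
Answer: $- \frac{56}{4001} \approx -0.013996$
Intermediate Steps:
$q{\left(D \right)} = -2$ ($q{\left(D \right)} = 2 \left(-1\right) = -2$)
$Y{\left(a \right)} = 2 a$
$X{\left(H,A \right)} = A$ ($X{\left(H,A \right)} = \frac{2 A}{2} = 2 A \frac{1}{2} = A$)
$S{\left(c \right)} = 80 + 2 c^{2}$ ($S{\left(c \right)} = \left(c^{2} + c^{2}\right) + 80 = 2 c^{2} + 80 = 80 + 2 c^{2}$)
$\frac{S{\left(X{\left(-1,j{\left(q{\left(4 \right)} \right)} \right)} \right)}}{-8002} = \frac{80 + 2 \left(\left(-2\right)^{2}\right)^{2}}{-8002} = \left(80 + 2 \cdot 4^{2}\right) \left(- \frac{1}{8002}\right) = \left(80 + 2 \cdot 16\right) \left(- \frac{1}{8002}\right) = \left(80 + 32\right) \left(- \frac{1}{8002}\right) = 112 \left(- \frac{1}{8002}\right) = - \frac{56}{4001}$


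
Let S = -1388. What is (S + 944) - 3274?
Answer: -3718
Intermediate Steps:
(S + 944) - 3274 = (-1388 + 944) - 3274 = -444 - 3274 = -3718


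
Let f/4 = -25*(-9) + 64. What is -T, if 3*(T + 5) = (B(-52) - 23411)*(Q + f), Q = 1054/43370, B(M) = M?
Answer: 196059963152/21685 ≈ 9.0413e+6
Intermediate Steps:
f = 1156 (f = 4*(-25*(-9) + 64) = 4*(225 + 64) = 4*289 = 1156)
Q = 527/21685 (Q = 1054*(1/43370) = 527/21685 ≈ 0.024303)
T = -196059963152/21685 (T = -5 + ((-52 - 23411)*(527/21685 + 1156))/3 = -5 + (-23463*25068387/21685)/3 = -5 + (1/3)*(-588179564181/21685) = -5 - 196059854727/21685 = -196059963152/21685 ≈ -9.0413e+6)
-T = -1*(-196059963152/21685) = 196059963152/21685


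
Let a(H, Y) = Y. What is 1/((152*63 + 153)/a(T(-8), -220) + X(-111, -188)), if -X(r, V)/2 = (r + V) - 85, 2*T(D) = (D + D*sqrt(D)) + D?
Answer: 220/159231 ≈ 0.0013816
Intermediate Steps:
T(D) = D + D**(3/2)/2 (T(D) = ((D + D*sqrt(D)) + D)/2 = ((D + D**(3/2)) + D)/2 = (D**(3/2) + 2*D)/2 = D + D**(3/2)/2)
X(r, V) = 170 - 2*V - 2*r (X(r, V) = -2*((r + V) - 85) = -2*((V + r) - 85) = -2*(-85 + V + r) = 170 - 2*V - 2*r)
1/((152*63 + 153)/a(T(-8), -220) + X(-111, -188)) = 1/((152*63 + 153)/(-220) + (170 - 2*(-188) - 2*(-111))) = 1/((9576 + 153)*(-1/220) + (170 + 376 + 222)) = 1/(9729*(-1/220) + 768) = 1/(-9729/220 + 768) = 1/(159231/220) = 220/159231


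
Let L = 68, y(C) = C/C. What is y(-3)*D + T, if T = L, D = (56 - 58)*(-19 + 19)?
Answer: 68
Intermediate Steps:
y(C) = 1
D = 0 (D = -2*0 = 0)
T = 68
y(-3)*D + T = 1*0 + 68 = 0 + 68 = 68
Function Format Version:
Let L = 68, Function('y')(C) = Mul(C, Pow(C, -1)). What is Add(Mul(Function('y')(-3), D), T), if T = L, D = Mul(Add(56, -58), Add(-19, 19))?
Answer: 68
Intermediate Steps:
Function('y')(C) = 1
D = 0 (D = Mul(-2, 0) = 0)
T = 68
Add(Mul(Function('y')(-3), D), T) = Add(Mul(1, 0), 68) = Add(0, 68) = 68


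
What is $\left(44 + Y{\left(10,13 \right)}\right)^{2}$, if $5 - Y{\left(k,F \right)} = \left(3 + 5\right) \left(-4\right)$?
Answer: $6561$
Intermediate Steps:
$Y{\left(k,F \right)} = 37$ ($Y{\left(k,F \right)} = 5 - \left(3 + 5\right) \left(-4\right) = 5 - 8 \left(-4\right) = 5 - -32 = 5 + 32 = 37$)
$\left(44 + Y{\left(10,13 \right)}\right)^{2} = \left(44 + 37\right)^{2} = 81^{2} = 6561$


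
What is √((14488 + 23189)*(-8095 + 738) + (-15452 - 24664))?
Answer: I*√277229805 ≈ 16650.0*I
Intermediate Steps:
√((14488 + 23189)*(-8095 + 738) + (-15452 - 24664)) = √(37677*(-7357) - 40116) = √(-277189689 - 40116) = √(-277229805) = I*√277229805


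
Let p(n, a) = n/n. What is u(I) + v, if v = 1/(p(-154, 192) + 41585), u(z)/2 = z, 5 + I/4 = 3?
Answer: -665375/41586 ≈ -16.000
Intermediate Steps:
I = -8 (I = -20 + 4*3 = -20 + 12 = -8)
u(z) = 2*z
p(n, a) = 1
v = 1/41586 (v = 1/(1 + 41585) = 1/41586 ≈ 2.4047e-5)
u(I) + v = 2*(-8) + 1/41586 = -16 + 1/41586 = -665375/41586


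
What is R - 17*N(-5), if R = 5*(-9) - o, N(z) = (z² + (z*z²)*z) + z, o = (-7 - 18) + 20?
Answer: -11005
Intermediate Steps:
o = -5 (o = -25 + 20 = -5)
N(z) = z + z² + z⁴ (N(z) = (z² + z³*z) + z = (z² + z⁴) + z = z + z² + z⁴)
R = -40 (R = 5*(-9) - 1*(-5) = -45 + 5 = -40)
R - 17*N(-5) = -40 - (-85)*(1 - 5 + (-5)³) = -40 - (-85)*(1 - 5 - 125) = -40 - (-85)*(-129) = -40 - 17*645 = -40 - 10965 = -11005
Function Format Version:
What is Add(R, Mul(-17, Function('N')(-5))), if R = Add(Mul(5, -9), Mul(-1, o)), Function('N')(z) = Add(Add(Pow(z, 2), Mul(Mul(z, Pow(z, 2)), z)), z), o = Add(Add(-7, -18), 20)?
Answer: -11005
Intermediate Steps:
o = -5 (o = Add(-25, 20) = -5)
Function('N')(z) = Add(z, Pow(z, 2), Pow(z, 4)) (Function('N')(z) = Add(Add(Pow(z, 2), Mul(Pow(z, 3), z)), z) = Add(Add(Pow(z, 2), Pow(z, 4)), z) = Add(z, Pow(z, 2), Pow(z, 4)))
R = -40 (R = Add(Mul(5, -9), Mul(-1, -5)) = Add(-45, 5) = -40)
Add(R, Mul(-17, Function('N')(-5))) = Add(-40, Mul(-17, Mul(-5, Add(1, -5, Pow(-5, 3))))) = Add(-40, Mul(-17, Mul(-5, Add(1, -5, -125)))) = Add(-40, Mul(-17, Mul(-5, -129))) = Add(-40, Mul(-17, 645)) = Add(-40, -10965) = -11005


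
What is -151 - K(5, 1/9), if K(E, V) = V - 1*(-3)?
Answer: -1387/9 ≈ -154.11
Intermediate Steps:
K(E, V) = 3 + V (K(E, V) = V + 3 = 3 + V)
-151 - K(5, 1/9) = -151 - (3 + 1/9) = -151 - 1*28/9 = -151 - 28/9 = -1387/9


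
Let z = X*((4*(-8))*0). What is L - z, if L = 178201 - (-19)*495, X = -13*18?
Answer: 187606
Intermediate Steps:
X = -234
z = 0 (z = -234*4*(-8)*0 = -(-7488)*0 = -234*0 = 0)
L = 187606 (L = 178201 - 1*(-9405) = 178201 + 9405 = 187606)
L - z = 187606 - 1*0 = 187606 + 0 = 187606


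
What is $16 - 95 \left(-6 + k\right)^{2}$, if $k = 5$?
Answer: $-79$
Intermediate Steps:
$16 - 95 \left(-6 + k\right)^{2} = 16 - 95 \left(-6 + 5\right)^{2} = 16 - 95 \left(-1\right)^{2} = 16 - 95 = -79$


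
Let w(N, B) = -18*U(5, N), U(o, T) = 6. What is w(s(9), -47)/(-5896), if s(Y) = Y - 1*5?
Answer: 27/1474 ≈ 0.018317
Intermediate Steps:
s(Y) = -5 + Y (s(Y) = Y - 5 = -5 + Y)
w(N, B) = -108 (w(N, B) = -18*6 = -108)
w(s(9), -47)/(-5896) = -108/(-5896) = -108*(-1/5896) = 27/1474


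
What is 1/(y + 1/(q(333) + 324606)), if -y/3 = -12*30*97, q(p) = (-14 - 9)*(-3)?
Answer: 324675/34012953001 ≈ 9.5456e-6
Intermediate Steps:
q(p) = 69 (q(p) = -23*(-3) = 69)
y = 104760 (y = -3*(-12*30)*97 = -(-1080)*97 = -3*(-34920) = 104760)
1/(y + 1/(q(333) + 324606)) = 1/(104760 + 1/(69 + 324606)) = 1/(104760 + 1/324675) = 1/(34012953001/324675) = 324675/34012953001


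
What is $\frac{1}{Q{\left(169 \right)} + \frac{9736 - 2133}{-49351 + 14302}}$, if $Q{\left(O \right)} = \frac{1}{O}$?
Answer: $- \frac{5923281}{1249858} \approx -4.7392$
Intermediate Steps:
$\frac{1}{Q{\left(169 \right)} + \frac{9736 - 2133}{-49351 + 14302}} = \frac{1}{\frac{1}{169} + \frac{9736 - 2133}{-49351 + 14302}} = \frac{1}{\frac{1}{169} + \frac{7603}{-35049}} = \frac{1}{\frac{1}{169} + 7603 \left(- \frac{1}{35049}\right)} = \frac{1}{\frac{1}{169} - \frac{7603}{35049}} = \frac{1}{- \frac{1249858}{5923281}} = - \frac{5923281}{1249858}$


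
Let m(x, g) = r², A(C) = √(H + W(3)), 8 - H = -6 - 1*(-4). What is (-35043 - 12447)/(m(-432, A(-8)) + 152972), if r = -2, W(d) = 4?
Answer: -7915/25496 ≈ -0.31044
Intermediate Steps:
H = 10 (H = 8 - (-6 - 1*(-4)) = 8 - (-6 + 4) = 8 - 1*(-2) = 8 + 2 = 10)
A(C) = √14 (A(C) = √(10 + 4) = √14)
m(x, g) = 4 (m(x, g) = (-2)² = 4)
(-35043 - 12447)/(m(-432, A(-8)) + 152972) = (-35043 - 12447)/(4 + 152972) = -47490/152976 = -47490*1/152976 = -7915/25496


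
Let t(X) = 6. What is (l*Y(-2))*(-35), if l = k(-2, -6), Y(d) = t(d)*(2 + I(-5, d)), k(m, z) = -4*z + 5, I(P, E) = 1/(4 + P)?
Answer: -6090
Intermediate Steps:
k(m, z) = 5 - 4*z
Y(d) = 6 (Y(d) = 6*(2 + 1/(4 - 5)) = 6*(2 + 1/(-1)) = 6*(2 - 1) = 6*1 = 6)
l = 29 (l = 5 - 4*(-6) = 5 + 24 = 29)
(l*Y(-2))*(-35) = (29*6)*(-35) = 174*(-35) = -6090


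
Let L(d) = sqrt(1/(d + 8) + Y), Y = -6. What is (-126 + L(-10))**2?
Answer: (252 - I*sqrt(26))**2/4 ≈ 15870.0 - 642.48*I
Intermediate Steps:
L(d) = sqrt(-6 + 1/(8 + d)) (L(d) = sqrt(1/(d + 8) - 6) = sqrt(1/(8 + d) - 6) = sqrt(-6 + 1/(8 + d)))
(-126 + L(-10))**2 = (-126 + sqrt((-47 - 6*(-10))/(8 - 10)))**2 = (-126 + sqrt((-47 + 60)/(-2)))**2 = (-126 + sqrt(-1/2*13))**2 = (-126 + sqrt(-13/2))**2 = (-126 + I*sqrt(26)/2)**2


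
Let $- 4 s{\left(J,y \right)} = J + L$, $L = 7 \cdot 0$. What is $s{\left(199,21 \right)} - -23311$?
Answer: $\frac{93045}{4} \approx 23261.0$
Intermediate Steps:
$L = 0$
$s{\left(J,y \right)} = - \frac{J}{4}$ ($s{\left(J,y \right)} = - \frac{J + 0}{4} = - \frac{J}{4}$)
$s{\left(199,21 \right)} - -23311 = \left(- \frac{1}{4}\right) 199 - -23311 = - \frac{199}{4} + 23311 = \frac{93045}{4}$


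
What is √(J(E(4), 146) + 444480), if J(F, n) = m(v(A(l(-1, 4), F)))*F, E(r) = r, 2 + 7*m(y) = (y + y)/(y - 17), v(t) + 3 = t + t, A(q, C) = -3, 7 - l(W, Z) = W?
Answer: 2*√920183173/91 ≈ 666.69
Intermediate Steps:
l(W, Z) = 7 - W
v(t) = -3 + 2*t (v(t) = -3 + (t + t) = -3 + 2*t)
m(y) = -2/7 + 2*y/(7*(-17 + y)) (m(y) = -2/7 + ((y + y)/(y - 17))/7 = -2/7 + ((2*y)/(-17 + y))/7 = -2/7 + (2*y/(-17 + y))/7 = -2/7 + 2*y/(7*(-17 + y)))
J(F, n) = -17*F/91 (J(F, n) = (34/(7*(-17 + (-3 + 2*(-3)))))*F = (34/(7*(-17 + (-3 - 6))))*F = (34/(7*(-17 - 9)))*F = ((34/7)/(-26))*F = ((34/7)*(-1/26))*F = -17*F/91)
√(J(E(4), 146) + 444480) = √(-17/91*4 + 444480) = √(-68/91 + 444480) = √(40447612/91) = 2*√920183173/91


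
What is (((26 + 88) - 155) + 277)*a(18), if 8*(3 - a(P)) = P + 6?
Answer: 0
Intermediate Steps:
a(P) = 9/4 - P/8 (a(P) = 3 - (P + 6)/8 = 3 - (6 + P)/8 = 3 + (-¾ - P/8) = 9/4 - P/8)
(((26 + 88) - 155) + 277)*a(18) = (((26 + 88) - 155) + 277)*(9/4 - ⅛*18) = ((114 - 155) + 277)*(9/4 - 9/4) = (-41 + 277)*0 = 236*0 = 0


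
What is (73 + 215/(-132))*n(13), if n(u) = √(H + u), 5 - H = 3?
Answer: 9421*√15/132 ≈ 276.42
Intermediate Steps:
H = 2 (H = 5 - 1*3 = 5 - 3 = 2)
n(u) = √(2 + u)
(73 + 215/(-132))*n(13) = (73 + 215/(-132))*√(2 + 13) = (73 + 215*(-1/132))*√15 = (73 - 215/132)*√15 = 9421*√15/132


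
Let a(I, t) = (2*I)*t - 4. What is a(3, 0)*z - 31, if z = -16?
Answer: 33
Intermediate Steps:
a(I, t) = -4 + 2*I*t (a(I, t) = 2*I*t - 4 = -4 + 2*I*t)
a(3, 0)*z - 31 = (-4 + 2*3*0)*(-16) - 31 = (-4 + 0)*(-16) - 31 = -4*(-16) - 31 = 64 - 31 = 33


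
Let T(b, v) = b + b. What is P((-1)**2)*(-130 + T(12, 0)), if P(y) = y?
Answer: -106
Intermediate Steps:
T(b, v) = 2*b
P((-1)**2)*(-130 + T(12, 0)) = (-1)**2*(-130 + 2*12) = 1*(-130 + 24) = 1*(-106) = -106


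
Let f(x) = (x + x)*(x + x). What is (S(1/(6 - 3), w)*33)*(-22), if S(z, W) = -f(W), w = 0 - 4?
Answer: 46464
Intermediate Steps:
f(x) = 4*x² (f(x) = (2*x)*(2*x) = 4*x²)
w = -4
S(z, W) = -4*W²
(S(1/(6 - 3), w)*33)*(-22) = (-4*(-4)²*33)*(-22) = (-4*16*33)*(-22) = -64*33*(-22) = -2112*(-22) = 46464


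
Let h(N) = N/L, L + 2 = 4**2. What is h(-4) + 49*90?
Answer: 30868/7 ≈ 4409.7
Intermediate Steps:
L = 14 (L = -2 + 4**2 = -2 + 16 = 14)
h(N) = N/14
h(-4) + 49*90 = (1/14)*(-4) + 49*90 = -2/7 + 4410 = 30868/7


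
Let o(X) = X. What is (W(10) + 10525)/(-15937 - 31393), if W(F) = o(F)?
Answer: -2107/9466 ≈ -0.22259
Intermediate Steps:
W(F) = F
(W(10) + 10525)/(-15937 - 31393) = (10 + 10525)/(-15937 - 31393) = 10535/(-47330) = 10535*(-1/47330) = -2107/9466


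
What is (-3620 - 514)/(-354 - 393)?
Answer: 1378/249 ≈ 5.5341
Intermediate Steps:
(-3620 - 514)/(-354 - 393) = -4134/(-747) = -4134*(-1/747) = 1378/249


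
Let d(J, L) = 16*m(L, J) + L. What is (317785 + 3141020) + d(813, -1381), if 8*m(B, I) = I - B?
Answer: 3461812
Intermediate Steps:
m(B, I) = -B/8 + I/8 (m(B, I) = (I - B)/8 = -B/8 + I/8)
d(J, L) = -L + 2*J (d(J, L) = 16*(-L/8 + J/8) + L = (-2*L + 2*J) + L = -L + 2*J)
(317785 + 3141020) + d(813, -1381) = (317785 + 3141020) + (-1*(-1381) + 2*813) = 3458805 + (1381 + 1626) = 3458805 + 3007 = 3461812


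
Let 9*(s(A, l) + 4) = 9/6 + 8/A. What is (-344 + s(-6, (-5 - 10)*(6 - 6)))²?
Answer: 353101681/2916 ≈ 1.2109e+5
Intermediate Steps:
s(A, l) = -23/6 + 8/(9*A) (s(A, l) = -4 + (9/6 + 8/A)/9 = -4 + (9*(⅙) + 8/A)/9 = -4 + (3/2 + 8/A)/9 = -4 + (⅙ + 8/(9*A)) = -23/6 + 8/(9*A))
(-344 + s(-6, (-5 - 10)*(6 - 6)))² = (-344 + (1/18)*(16 - 69*(-6))/(-6))² = (-344 + (1/18)*(-⅙)*(16 + 414))² = (-344 + (1/18)*(-⅙)*430)² = (-344 - 215/54)² = (-18791/54)² = 353101681/2916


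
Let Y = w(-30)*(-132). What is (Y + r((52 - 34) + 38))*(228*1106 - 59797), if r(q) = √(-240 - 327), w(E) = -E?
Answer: -761789160 + 1731339*I*√7 ≈ -7.6179e+8 + 4.5807e+6*I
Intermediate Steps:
Y = -3960 (Y = -1*(-30)*(-132) = 30*(-132) = -3960)
r(q) = 9*I*√7 (r(q) = √(-567) = 9*I*√7)
(Y + r((52 - 34) + 38))*(228*1106 - 59797) = (-3960 + 9*I*√7)*(228*1106 - 59797) = (-3960 + 9*I*√7)*(252168 - 59797) = (-3960 + 9*I*√7)*192371 = -761789160 + 1731339*I*√7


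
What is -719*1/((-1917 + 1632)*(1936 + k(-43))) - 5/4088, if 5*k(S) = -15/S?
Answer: 1108003/13856296440 ≈ 7.9964e-5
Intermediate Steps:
k(S) = -3/S (k(S) = (-15/S)/5 = -3/S)
-719*1/((-1917 + 1632)*(1936 + k(-43))) - 5/4088 = -719*1/((-1917 + 1632)*(1936 - 3/(-43))) - 5/4088 = -719*(-1/(285*(1936 - 3*(-1/43)))) - 5*1/4088 = -719*(-1/(285*(1936 + 3/43))) - 5/4088 = -719/((83251/43)*(-285)) - 5/4088 = -719/(-23726535/43) - 5/4088 = -719*(-43/23726535) - 5/4088 = 30917/23726535 - 5/4088 = 1108003/13856296440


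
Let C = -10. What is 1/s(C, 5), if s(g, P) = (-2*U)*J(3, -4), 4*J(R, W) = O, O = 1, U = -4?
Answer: ½ ≈ 0.50000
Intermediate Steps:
J(R, W) = ¼ (J(R, W) = (¼)*1 = ¼)
s(g, P) = 2 (s(g, P) = -2*(-4)*(¼) = 8*(¼) = 2)
1/s(C, 5) = 1/2 = ½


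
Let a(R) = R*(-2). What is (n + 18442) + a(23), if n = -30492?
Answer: -12096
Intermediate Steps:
a(R) = -2*R
(n + 18442) + a(23) = (-30492 + 18442) - 2*23 = -12050 - 46 = -12096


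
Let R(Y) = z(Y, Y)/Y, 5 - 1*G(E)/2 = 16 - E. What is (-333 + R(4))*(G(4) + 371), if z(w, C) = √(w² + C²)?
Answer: -118881 + 357*√2 ≈ -1.1838e+5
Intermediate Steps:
z(w, C) = √(C² + w²)
G(E) = -22 + 2*E (G(E) = 10 - 2*(16 - E) = 10 + (-32 + 2*E) = -22 + 2*E)
R(Y) = √2*√(Y²)/Y (R(Y) = √(Y² + Y²)/Y = √(2*Y²)/Y = (√2*√(Y²))/Y = √2*√(Y²)/Y)
(-333 + R(4))*(G(4) + 371) = (-333 + √2*√(4²)/4)*((-22 + 2*4) + 371) = (-333 + √2*(¼)*√16)*((-22 + 8) + 371) = (-333 + √2*(¼)*4)*(-14 + 371) = (-333 + √2)*357 = -118881 + 357*√2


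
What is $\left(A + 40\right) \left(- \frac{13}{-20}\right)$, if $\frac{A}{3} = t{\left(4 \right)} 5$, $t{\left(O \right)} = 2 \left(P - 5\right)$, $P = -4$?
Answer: $- \frac{299}{2} \approx -149.5$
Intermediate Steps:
$t{\left(O \right)} = -18$ ($t{\left(O \right)} = 2 \left(-4 - 5\right) = 2 \left(-9\right) = -18$)
$A = -270$ ($A = 3 \left(\left(-18\right) 5\right) = 3 \left(-90\right) = -270$)
$\left(A + 40\right) \left(- \frac{13}{-20}\right) = \left(-270 + 40\right) \left(- \frac{13}{-20}\right) = - 230 \left(\left(-13\right) \left(- \frac{1}{20}\right)\right) = \left(-230\right) \frac{13}{20} = - \frac{299}{2}$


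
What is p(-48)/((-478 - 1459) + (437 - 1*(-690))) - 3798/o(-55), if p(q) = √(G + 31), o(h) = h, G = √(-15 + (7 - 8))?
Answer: 3798/55 - √(31 + 4*I)/810 ≈ 69.048 - 0.00044255*I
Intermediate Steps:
G = 4*I (G = √(-15 - 1) = √(-16) = 4*I ≈ 4.0*I)
p(q) = √(31 + 4*I) (p(q) = √(4*I + 31) = √(31 + 4*I))
p(-48)/((-478 - 1459) + (437 - 1*(-690))) - 3798/o(-55) = √(31 + 4*I)/((-478 - 1459) + (437 - 1*(-690))) - 3798/(-55) = √(31 + 4*I)/(-1937 + (437 + 690)) - 3798*(-1/55) = √(31 + 4*I)/(-1937 + 1127) + 3798/55 = √(31 + 4*I)/(-810) + 3798/55 = √(31 + 4*I)*(-1/810) + 3798/55 = -√(31 + 4*I)/810 + 3798/55 = 3798/55 - √(31 + 4*I)/810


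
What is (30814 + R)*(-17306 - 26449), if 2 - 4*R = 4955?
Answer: -5176347765/4 ≈ -1.2941e+9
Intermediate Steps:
R = -4953/4 (R = 1/2 - 1/4*4955 = 1/2 - 4955/4 = -4953/4 ≈ -1238.3)
(30814 + R)*(-17306 - 26449) = (30814 - 4953/4)*(-17306 - 26449) = (118303/4)*(-43755) = -5176347765/4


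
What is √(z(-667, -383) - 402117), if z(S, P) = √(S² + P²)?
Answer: √(-402117 + √591578) ≈ 633.52*I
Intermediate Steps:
z(S, P) = √(P² + S²)
√(z(-667, -383) - 402117) = √(√((-383)² + (-667)²) - 402117) = √(√(146689 + 444889) - 402117) = √(√591578 - 402117) = √(-402117 + √591578)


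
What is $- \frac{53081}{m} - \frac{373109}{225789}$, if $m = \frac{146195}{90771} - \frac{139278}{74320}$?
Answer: $\frac{40426034258023734119}{200635082350041} \approx 2.0149 \cdot 10^{5}$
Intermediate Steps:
$m = - \frac{888595469}{3373050360}$ ($m = 146195 \cdot \frac{1}{90771} - \frac{69639}{37160} = \frac{146195}{90771} - \frac{69639}{37160} = - \frac{888595469}{3373050360} \approx -0.26344$)
$- \frac{53081}{m} - \frac{373109}{225789} = - \frac{53081}{- \frac{888595469}{3373050360}} - \frac{373109}{225789} = \left(-53081\right) \left(- \frac{3373050360}{888595469}\right) - \frac{373109}{225789} = \frac{179044886159160}{888595469} - \frac{373109}{225789} = \frac{40426034258023734119}{200635082350041}$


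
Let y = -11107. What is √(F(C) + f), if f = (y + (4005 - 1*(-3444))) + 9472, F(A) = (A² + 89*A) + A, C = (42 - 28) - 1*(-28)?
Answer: 3*√1262 ≈ 106.57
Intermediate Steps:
C = 42 (C = 14 + 28 = 42)
F(A) = A² + 90*A
f = 5814 (f = (-11107 + (4005 - 1*(-3444))) + 9472 = (-11107 + (4005 + 3444)) + 9472 = (-11107 + 7449) + 9472 = -3658 + 9472 = 5814)
√(F(C) + f) = √(42*(90 + 42) + 5814) = √(42*132 + 5814) = √(5544 + 5814) = √11358 = 3*√1262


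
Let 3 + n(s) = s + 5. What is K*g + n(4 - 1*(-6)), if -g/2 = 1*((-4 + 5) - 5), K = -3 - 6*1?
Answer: -60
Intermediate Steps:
n(s) = 2 + s (n(s) = -3 + (s + 5) = -3 + (5 + s) = 2 + s)
K = -9 (K = -3 - 6 = -9)
g = 8 (g = -2*((-4 + 5) - 5) = -2*(1 - 5) = -2*(-4) = 8)
K*g + n(4 - 1*(-6)) = -9*8 + (2 + (4 - 1*(-6))) = -72 + (2 + (4 + 6)) = -72 + (2 + 10) = -72 + 12 = -60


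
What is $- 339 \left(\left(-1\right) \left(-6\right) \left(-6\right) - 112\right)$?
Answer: $50172$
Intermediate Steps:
$- 339 \left(\left(-1\right) \left(-6\right) \left(-6\right) - 112\right) = - 339 \left(6 \left(-6\right) - 112\right) = - 339 \left(-36 - 112\right) = \left(-339\right) \left(-148\right) = 50172$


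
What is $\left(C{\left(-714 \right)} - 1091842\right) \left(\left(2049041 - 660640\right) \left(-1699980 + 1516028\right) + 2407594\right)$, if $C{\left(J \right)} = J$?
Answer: $279035233192171848$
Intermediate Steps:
$\left(C{\left(-714 \right)} - 1091842\right) \left(\left(2049041 - 660640\right) \left(-1699980 + 1516028\right) + 2407594\right) = \left(-714 - 1091842\right) \left(\left(2049041 - 660640\right) \left(-1699980 + 1516028\right) + 2407594\right) = - 1092556 \left(1388401 \left(-183952\right) + 2407594\right) = - 1092556 \left(-255399140752 + 2407594\right) = \left(-1092556\right) \left(-255396733158\right) = 279035233192171848$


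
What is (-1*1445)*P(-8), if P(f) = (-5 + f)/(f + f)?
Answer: -18785/16 ≈ -1174.1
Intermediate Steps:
P(f) = (-5 + f)/(2*f) (P(f) = (-5 + f)/((2*f)) = (-5 + f)*(1/(2*f)) = (-5 + f)/(2*f))
(-1*1445)*P(-8) = (-1*1445)*((1/2)*(-5 - 8)/(-8)) = -1445*(-1)*(-13)/(2*8) = -1445*13/16 = -18785/16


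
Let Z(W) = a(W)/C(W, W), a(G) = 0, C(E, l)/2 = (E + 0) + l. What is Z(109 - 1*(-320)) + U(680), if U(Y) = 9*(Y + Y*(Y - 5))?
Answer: 4137120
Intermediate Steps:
C(E, l) = 2*E + 2*l (C(E, l) = 2*((E + 0) + l) = 2*(E + l) = 2*E + 2*l)
U(Y) = 9*Y + 9*Y*(-5 + Y) (U(Y) = 9*(Y + Y*(-5 + Y)) = 9*Y + 9*Y*(-5 + Y))
Z(W) = 0 (Z(W) = 0/(2*W + 2*W) = 0/((4*W)) = 0*(1/(4*W)) = 0)
Z(109 - 1*(-320)) + U(680) = 0 + 9*680*(-4 + 680) = 0 + 9*680*676 = 0 + 4137120 = 4137120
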